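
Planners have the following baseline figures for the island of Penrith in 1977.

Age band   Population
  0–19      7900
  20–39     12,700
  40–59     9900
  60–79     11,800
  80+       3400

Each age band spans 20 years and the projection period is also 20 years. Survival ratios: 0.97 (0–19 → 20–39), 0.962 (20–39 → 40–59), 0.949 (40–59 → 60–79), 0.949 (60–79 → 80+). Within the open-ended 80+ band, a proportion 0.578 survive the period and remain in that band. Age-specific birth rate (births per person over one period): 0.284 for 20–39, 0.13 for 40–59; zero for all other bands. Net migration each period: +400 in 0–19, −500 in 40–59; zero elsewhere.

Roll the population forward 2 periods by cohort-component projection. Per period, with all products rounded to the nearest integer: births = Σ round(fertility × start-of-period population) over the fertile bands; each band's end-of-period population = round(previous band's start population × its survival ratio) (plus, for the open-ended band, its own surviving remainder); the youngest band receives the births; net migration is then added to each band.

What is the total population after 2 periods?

Let group 1 be 0–19 through group 5 = 80+.
[period 1]
Births: 12700 × 0.284 = 3607 ; 9900 × 0.13 = 1287 ⇒ total 4894
Group 2: 7900 × 0.97 = 7663
Group 3: 12700 × 0.962 = 12217
Group 4: 9900 × 0.949 = 9395
Group 5: 11800 × 0.949 + 3400 × 0.578 = 11198 + 1965 = 13163
Net migration: Group 1 + 400 → 5294; Group 3 − 500 → 11717
End of period: [5294, 7663, 11717, 9395, 13163]
[period 2]
Births: 7663 × 0.284 = 2176 ; 11717 × 0.13 = 1523 ⇒ total 3699
Group 2: 5294 × 0.97 = 5135
Group 3: 7663 × 0.962 = 7372
Group 4: 11717 × 0.949 = 11119
Group 5: 9395 × 0.949 + 13163 × 0.578 = 8916 + 7608 = 16524
Net migration: Group 1 + 400 → 4099; Group 3 − 500 → 6872
End of period: [4099, 5135, 6872, 11119, 16524]
Total after period 2: 4099 + 5135 + 6872 + 11119 + 16524 = 43749

43749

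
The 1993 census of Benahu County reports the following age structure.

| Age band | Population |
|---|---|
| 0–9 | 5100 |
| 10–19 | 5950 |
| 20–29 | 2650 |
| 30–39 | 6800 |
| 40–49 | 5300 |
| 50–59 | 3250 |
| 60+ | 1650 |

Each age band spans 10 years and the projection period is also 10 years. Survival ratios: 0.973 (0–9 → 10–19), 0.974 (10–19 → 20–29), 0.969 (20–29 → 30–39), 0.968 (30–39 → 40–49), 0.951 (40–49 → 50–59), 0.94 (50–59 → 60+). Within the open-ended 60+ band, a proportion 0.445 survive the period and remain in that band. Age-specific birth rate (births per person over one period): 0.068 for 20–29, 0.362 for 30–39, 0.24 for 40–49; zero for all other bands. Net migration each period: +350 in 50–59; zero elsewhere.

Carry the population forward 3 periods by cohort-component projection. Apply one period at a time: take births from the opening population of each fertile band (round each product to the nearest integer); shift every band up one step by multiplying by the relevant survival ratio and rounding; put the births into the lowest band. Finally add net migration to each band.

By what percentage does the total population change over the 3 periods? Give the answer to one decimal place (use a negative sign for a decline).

Let band 1 be 0–9 through band 7 = 60+.
After projecting period 1:
Births: 2650 × 0.068 = 180  |  6800 × 0.362 = 2462  |  5300 × 0.24 = 1272 — total 3914
Band 2: 5100 × 0.973 = 4962
Band 3: 5950 × 0.974 = 5795
Band 4: 2650 × 0.969 = 2568
Band 5: 6800 × 0.968 = 6582
Band 6: 5300 × 0.951 = 5040
Band 7: 3250 × 0.94 + 1650 × 0.445 = 3055 + 734 = 3789
Net migration: Band 6 + 350 → 5390
Population now: 0–9=3914, 10–19=4962, 20–29=5795, 30–39=2568, 40–49=6582, 50–59=5390, 60+=3789
After projecting period 2:
Births: 5795 × 0.068 = 394  |  2568 × 0.362 = 930  |  6582 × 0.24 = 1580 — total 2904
Band 2: 3914 × 0.973 = 3808
Band 3: 4962 × 0.974 = 4833
Band 4: 5795 × 0.969 = 5615
Band 5: 2568 × 0.968 = 2486
Band 6: 6582 × 0.951 = 6259
Band 7: 5390 × 0.94 + 3789 × 0.445 = 5067 + 1686 = 6753
Net migration: Band 6 + 350 → 6609
Population now: 0–9=2904, 10–19=3808, 20–29=4833, 30–39=5615, 40–49=2486, 50–59=6609, 60+=6753
After projecting period 3:
Births: 4833 × 0.068 = 329  |  5615 × 0.362 = 2033  |  2486 × 0.24 = 597 — total 2959
Band 2: 2904 × 0.973 = 2826
Band 3: 3808 × 0.974 = 3709
Band 4: 4833 × 0.969 = 4683
Band 5: 5615 × 0.968 = 5435
Band 6: 2486 × 0.951 = 2364
Band 7: 6609 × 0.94 + 6753 × 0.445 = 6212 + 3005 = 9217
Net migration: Band 6 + 350 → 2714
Population now: 0–9=2959, 10–19=2826, 20–29=3709, 30–39=4683, 40–49=5435, 50–59=2714, 60+=9217
Total: 30700 → 31543; change = 843; percentage change = 2.7%

2.7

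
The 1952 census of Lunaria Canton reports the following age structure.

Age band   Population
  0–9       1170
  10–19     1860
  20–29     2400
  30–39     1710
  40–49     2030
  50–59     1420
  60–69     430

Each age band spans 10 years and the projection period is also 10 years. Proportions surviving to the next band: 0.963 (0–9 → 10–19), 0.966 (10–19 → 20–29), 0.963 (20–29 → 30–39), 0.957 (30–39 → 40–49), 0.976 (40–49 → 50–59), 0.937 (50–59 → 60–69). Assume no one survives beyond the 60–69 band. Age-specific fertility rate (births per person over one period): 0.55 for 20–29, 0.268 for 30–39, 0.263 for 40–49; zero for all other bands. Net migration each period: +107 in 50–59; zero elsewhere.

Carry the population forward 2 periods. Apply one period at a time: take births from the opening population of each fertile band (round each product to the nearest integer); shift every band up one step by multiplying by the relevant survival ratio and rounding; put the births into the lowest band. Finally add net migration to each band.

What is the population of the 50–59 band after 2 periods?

1704

— Period 1 —
Births: 2400 × 0.55 = 1320  |  1710 × 0.268 = 458  |  2030 × 0.263 = 534 ⇒ total 2312
10–19: 1170 × 0.963 = 1127
20–29: 1860 × 0.966 = 1797
30–39: 2400 × 0.963 = 2311
40–49: 1710 × 0.957 = 1636
50–59: 2030 × 0.976 = 1981
60–69: 1420 × 0.937 = 1331
Net migration: 50–59 + 107 → 2088
→ [2312, 1127, 1797, 2311, 1636, 2088, 1331]
— Period 2 —
Births: 1797 × 0.55 = 988  |  2311 × 0.268 = 619  |  1636 × 0.263 = 430 ⇒ total 2037
10–19: 2312 × 0.963 = 2226
20–29: 1127 × 0.966 = 1089
30–39: 1797 × 0.963 = 1731
40–49: 2311 × 0.957 = 2212
50–59: 1636 × 0.976 = 1597
60–69: 2088 × 0.937 = 1956
Net migration: 50–59 + 107 → 1704
→ [2037, 2226, 1089, 1731, 2212, 1704, 1956]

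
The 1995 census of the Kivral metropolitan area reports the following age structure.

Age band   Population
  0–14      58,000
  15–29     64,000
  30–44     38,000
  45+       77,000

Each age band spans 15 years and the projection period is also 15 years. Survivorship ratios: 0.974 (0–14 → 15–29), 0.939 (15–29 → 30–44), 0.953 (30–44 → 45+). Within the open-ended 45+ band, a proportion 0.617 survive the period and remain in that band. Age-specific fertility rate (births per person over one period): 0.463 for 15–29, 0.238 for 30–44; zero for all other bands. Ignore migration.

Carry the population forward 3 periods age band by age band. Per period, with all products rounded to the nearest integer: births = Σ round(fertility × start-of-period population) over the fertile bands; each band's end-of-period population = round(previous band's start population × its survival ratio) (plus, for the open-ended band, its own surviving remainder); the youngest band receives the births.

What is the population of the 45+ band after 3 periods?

Period 1.
Births: 64000 × 0.463 = 29632 ; 38000 × 0.238 = 9044 ⇒ total 38676
15–29: 58000 × 0.974 = 56492
30–44: 64000 × 0.939 = 60096
45+: 38000 × 0.953 + 77000 × 0.617 = 36214 + 47509 = 83723
End of period: [38676, 56492, 60096, 83723]
Period 2.
Births: 56492 × 0.463 = 26156 ; 60096 × 0.238 = 14303 ⇒ total 40459
15–29: 38676 × 0.974 = 37670
30–44: 56492 × 0.939 = 53046
45+: 60096 × 0.953 + 83723 × 0.617 = 57271 + 51657 = 108928
End of period: [40459, 37670, 53046, 108928]
Period 3.
Births: 37670 × 0.463 = 17441 ; 53046 × 0.238 = 12625 ⇒ total 30066
15–29: 40459 × 0.974 = 39407
30–44: 37670 × 0.939 = 35372
45+: 53046 × 0.953 + 108928 × 0.617 = 50553 + 67209 = 117762
End of period: [30066, 39407, 35372, 117762]

117762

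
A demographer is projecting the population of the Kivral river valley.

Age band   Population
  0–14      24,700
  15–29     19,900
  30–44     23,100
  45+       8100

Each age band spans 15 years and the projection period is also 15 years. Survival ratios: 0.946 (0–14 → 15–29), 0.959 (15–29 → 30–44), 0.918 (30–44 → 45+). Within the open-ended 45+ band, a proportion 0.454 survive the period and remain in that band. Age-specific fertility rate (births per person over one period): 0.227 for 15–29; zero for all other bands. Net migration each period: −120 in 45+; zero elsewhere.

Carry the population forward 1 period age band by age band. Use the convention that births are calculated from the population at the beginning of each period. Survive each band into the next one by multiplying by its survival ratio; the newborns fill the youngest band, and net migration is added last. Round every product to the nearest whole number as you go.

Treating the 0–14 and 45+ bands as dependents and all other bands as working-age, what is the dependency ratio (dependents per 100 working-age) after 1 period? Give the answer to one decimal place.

69.0

Numbering the bands 1..4 from youngest to oldest:
— Period 1 —
Births: 19900 × 0.227 = 4517
Band 2: 24700 × 0.946 = 23366
Band 3: 19900 × 0.959 = 19084
Band 4: 23100 × 0.918 + 8100 × 0.454 = 21206 + 3677 = 24883
Net migration: Band 4 − 120 → 24763
Population now: 0–14=4517, 15–29=23366, 30–44=19084, 45+=24763
Dependents (band 0–14 + band 45+) = 4517 + 24763 = 29280; working-age = 42450; ratio = 29280/42450 × 100 = 69.0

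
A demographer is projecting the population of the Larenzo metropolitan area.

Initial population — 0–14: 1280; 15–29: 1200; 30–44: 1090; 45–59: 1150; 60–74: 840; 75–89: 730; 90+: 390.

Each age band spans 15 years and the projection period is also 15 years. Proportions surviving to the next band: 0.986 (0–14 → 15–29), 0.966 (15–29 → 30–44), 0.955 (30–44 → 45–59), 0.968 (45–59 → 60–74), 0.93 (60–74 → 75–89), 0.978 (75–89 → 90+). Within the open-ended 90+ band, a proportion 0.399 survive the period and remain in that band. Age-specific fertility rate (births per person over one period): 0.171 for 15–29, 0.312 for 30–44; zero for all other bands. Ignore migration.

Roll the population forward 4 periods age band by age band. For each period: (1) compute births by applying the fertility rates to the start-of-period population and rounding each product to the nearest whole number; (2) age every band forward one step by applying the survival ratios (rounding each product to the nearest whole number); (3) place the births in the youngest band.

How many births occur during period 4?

259

Period 1.
Births: 1200 × 0.171 = 205, 1090 × 0.312 = 340 → total 545
15–29: 1280 × 0.986 = 1262
30–44: 1200 × 0.966 = 1159
45–59: 1090 × 0.955 = 1041
60–74: 1150 × 0.968 = 1113
75–89: 840 × 0.93 = 781
90+: 730 × 0.978 + 390 × 0.399 = 714 + 156 = 870
Giving 545 / 1262 / 1159 / 1041 / 1113 / 781 / 870.
Period 2.
Births: 1262 × 0.171 = 216, 1159 × 0.312 = 362 → total 578
15–29: 545 × 0.986 = 537
30–44: 1262 × 0.966 = 1219
45–59: 1159 × 0.955 = 1107
60–74: 1041 × 0.968 = 1008
75–89: 1113 × 0.93 = 1035
90+: 781 × 0.978 + 870 × 0.399 = 764 + 347 = 1111
Giving 578 / 537 / 1219 / 1107 / 1008 / 1035 / 1111.
Period 3.
Births: 537 × 0.171 = 92, 1219 × 0.312 = 380 → total 472
15–29: 578 × 0.986 = 570
30–44: 537 × 0.966 = 519
45–59: 1219 × 0.955 = 1164
60–74: 1107 × 0.968 = 1072
75–89: 1008 × 0.93 = 937
90+: 1035 × 0.978 + 1111 × 0.399 = 1012 + 443 = 1455
Giving 472 / 570 / 519 / 1164 / 1072 / 937 / 1455.
Period 4.
Births: 570 × 0.171 = 97, 519 × 0.312 = 162 → total 259
15–29: 472 × 0.986 = 465
30–44: 570 × 0.966 = 551
45–59: 519 × 0.955 = 496
60–74: 1164 × 0.968 = 1127
75–89: 1072 × 0.93 = 997
90+: 937 × 0.978 + 1455 × 0.399 = 916 + 581 = 1497
Giving 259 / 465 / 551 / 496 / 1127 / 997 / 1497.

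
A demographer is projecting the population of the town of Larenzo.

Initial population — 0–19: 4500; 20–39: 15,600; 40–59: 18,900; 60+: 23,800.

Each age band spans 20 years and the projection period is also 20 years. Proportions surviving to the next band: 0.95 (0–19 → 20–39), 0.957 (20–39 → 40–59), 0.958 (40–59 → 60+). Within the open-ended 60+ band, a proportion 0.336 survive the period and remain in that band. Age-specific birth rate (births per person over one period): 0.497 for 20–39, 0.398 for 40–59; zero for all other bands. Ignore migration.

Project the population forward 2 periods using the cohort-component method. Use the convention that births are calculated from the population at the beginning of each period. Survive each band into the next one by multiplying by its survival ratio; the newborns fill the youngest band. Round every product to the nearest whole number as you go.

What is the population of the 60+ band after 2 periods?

23073

[period 1]
Births: 15600 × 0.497 = 7753  |  18900 × 0.398 = 7522 — total 15275
20–39: 4500 × 0.95 = 4275
40–59: 15600 × 0.957 = 14929
60+: 18900 × 0.958 + 23800 × 0.336 = 18106 + 7997 = 26103
Giving 15275 / 4275 / 14929 / 26103.
[period 2]
Births: 4275 × 0.497 = 2125  |  14929 × 0.398 = 5942 — total 8067
20–39: 15275 × 0.95 = 14511
40–59: 4275 × 0.957 = 4091
60+: 14929 × 0.958 + 26103 × 0.336 = 14302 + 8771 = 23073
Giving 8067 / 14511 / 4091 / 23073.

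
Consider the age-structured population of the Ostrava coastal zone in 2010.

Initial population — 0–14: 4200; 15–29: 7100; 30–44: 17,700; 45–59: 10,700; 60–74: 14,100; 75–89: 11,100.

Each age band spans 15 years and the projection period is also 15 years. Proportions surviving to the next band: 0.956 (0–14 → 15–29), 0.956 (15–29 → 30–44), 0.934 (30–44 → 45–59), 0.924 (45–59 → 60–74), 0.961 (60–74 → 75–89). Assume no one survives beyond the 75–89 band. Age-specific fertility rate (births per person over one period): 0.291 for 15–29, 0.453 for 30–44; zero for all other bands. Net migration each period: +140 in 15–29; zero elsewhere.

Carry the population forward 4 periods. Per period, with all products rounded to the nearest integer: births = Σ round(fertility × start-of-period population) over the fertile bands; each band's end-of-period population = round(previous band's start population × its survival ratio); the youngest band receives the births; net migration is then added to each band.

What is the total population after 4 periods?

(Groups numbered youngest = 1 to oldest = 6.)
Period 1:
Births: 7100 * 0.291 = 2066, 17700 * 0.453 = 8018 → 10084
Group 2: 4200 * 0.956 = 4015
Group 3: 7100 * 0.956 = 6788
Group 4: 17700 * 0.934 = 16532
Group 5: 10700 * 0.924 = 9887
Group 6: 14100 * 0.961 = 13550
Net migration: Group 2 + 140 → 4155
End of period: [10084, 4155, 6788, 16532, 9887, 13550]
Period 2:
Births: 4155 * 0.291 = 1209, 6788 * 0.453 = 3075 → 4284
Group 2: 10084 * 0.956 = 9640
Group 3: 4155 * 0.956 = 3972
Group 4: 6788 * 0.934 = 6340
Group 5: 16532 * 0.924 = 15276
Group 6: 9887 * 0.961 = 9501
Net migration: Group 2 + 140 → 9780
End of period: [4284, 9780, 3972, 6340, 15276, 9501]
Period 3:
Births: 9780 * 0.291 = 2846, 3972 * 0.453 = 1799 → 4645
Group 2: 4284 * 0.956 = 4096
Group 3: 9780 * 0.956 = 9350
Group 4: 3972 * 0.934 = 3710
Group 5: 6340 * 0.924 = 5858
Group 6: 15276 * 0.961 = 14680
Net migration: Group 2 + 140 → 4236
End of period: [4645, 4236, 9350, 3710, 5858, 14680]
Period 4:
Births: 4236 * 0.291 = 1233, 9350 * 0.453 = 4236 → 5469
Group 2: 4645 * 0.956 = 4441
Group 3: 4236 * 0.956 = 4050
Group 4: 9350 * 0.934 = 8733
Group 5: 3710 * 0.924 = 3428
Group 6: 5858 * 0.961 = 5630
Net migration: Group 2 + 140 → 4581
End of period: [5469, 4581, 4050, 8733, 3428, 5630]
Total after period 4: 5469 + 4581 + 4050 + 8733 + 3428 + 5630 = 31891

31891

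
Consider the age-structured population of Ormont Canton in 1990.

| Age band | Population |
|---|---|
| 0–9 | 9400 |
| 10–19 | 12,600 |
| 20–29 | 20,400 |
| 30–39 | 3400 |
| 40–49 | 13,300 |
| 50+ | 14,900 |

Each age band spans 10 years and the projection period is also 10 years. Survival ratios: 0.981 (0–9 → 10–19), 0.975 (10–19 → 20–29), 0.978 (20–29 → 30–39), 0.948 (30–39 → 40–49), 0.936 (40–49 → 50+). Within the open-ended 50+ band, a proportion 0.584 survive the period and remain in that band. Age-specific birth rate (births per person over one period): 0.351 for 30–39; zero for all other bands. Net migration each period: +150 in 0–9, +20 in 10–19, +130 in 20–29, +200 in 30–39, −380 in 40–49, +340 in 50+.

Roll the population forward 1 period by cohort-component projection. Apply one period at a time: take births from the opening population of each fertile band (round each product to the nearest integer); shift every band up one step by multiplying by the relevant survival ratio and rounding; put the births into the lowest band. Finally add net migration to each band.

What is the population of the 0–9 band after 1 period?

(Bands numbered youngest = 1 to oldest = 6.)
Period 1.
Births: 3400 × 0.351 = 1193
Band 2: 9400 × 0.981 = 9221
Band 3: 12600 × 0.975 = 12285
Band 4: 20400 × 0.978 = 19951
Band 5: 3400 × 0.948 = 3223
Band 6: 13300 × 0.936 + 14900 × 0.584 = 12449 + 8702 = 21151
Net migration: Band 1 + 150 → 1343; Band 2 + 20 → 9241; Band 3 + 130 → 12415; Band 4 + 200 → 20151; Band 5 − 380 → 2843; Band 6 + 340 → 21491
End of period: [1343, 9241, 12415, 20151, 2843, 21491]

1343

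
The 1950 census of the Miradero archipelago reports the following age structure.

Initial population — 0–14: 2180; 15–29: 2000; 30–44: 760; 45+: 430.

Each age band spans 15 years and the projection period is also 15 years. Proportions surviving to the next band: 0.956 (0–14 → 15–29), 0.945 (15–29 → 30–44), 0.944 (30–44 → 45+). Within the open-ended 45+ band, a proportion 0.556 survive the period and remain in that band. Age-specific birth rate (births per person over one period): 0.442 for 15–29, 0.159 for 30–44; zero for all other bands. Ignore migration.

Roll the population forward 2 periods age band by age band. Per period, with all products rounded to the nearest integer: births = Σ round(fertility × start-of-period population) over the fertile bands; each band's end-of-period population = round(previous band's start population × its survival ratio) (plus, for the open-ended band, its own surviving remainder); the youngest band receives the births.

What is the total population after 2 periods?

6468

— Period 1 —
Births: 2000 × 0.442 = 884 ; 760 × 0.159 = 121 ⇒ total 1005
15–29: 2180 × 0.956 = 2084
30–44: 2000 × 0.945 = 1890
45+: 760 × 0.944 + 430 × 0.556 = 717 + 239 = 956
End of period: [1005, 2084, 1890, 956]
— Period 2 —
Births: 2084 × 0.442 = 921 ; 1890 × 0.159 = 301 ⇒ total 1222
15–29: 1005 × 0.956 = 961
30–44: 2084 × 0.945 = 1969
45+: 1890 × 0.944 + 956 × 0.556 = 1784 + 532 = 2316
End of period: [1222, 961, 1969, 2316]
Total after period 2: 1222 + 961 + 1969 + 2316 = 6468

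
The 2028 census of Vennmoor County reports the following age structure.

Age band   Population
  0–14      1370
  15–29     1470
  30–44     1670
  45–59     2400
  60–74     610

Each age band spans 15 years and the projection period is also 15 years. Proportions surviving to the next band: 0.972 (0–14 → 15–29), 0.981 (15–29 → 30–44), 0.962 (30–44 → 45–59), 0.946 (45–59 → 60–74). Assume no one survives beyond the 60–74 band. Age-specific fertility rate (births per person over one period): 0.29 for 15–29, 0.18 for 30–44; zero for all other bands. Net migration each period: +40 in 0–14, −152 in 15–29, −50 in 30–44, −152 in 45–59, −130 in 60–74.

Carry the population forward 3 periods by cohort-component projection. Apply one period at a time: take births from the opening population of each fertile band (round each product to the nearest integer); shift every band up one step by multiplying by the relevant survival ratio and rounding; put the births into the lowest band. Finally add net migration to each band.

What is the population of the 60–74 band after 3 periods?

993

Let group 1 be 0–14 through group 5 = 60–74.
— Period 1 —
Births: 1470 × 0.29 = 426, 1670 × 0.18 = 301 ⇒ total 727
Group 2: 1370 × 0.972 = 1332
Group 3: 1470 × 0.981 = 1442
Group 4: 1670 × 0.962 = 1607
Group 5: 2400 × 0.946 = 2270
Net migration: Group 1 + 40 → 767; Group 2 − 152 → 1180; Group 3 − 50 → 1392; Group 4 − 152 → 1455; Group 5 − 130 → 2140
Population now: 0–14=767, 15–29=1180, 30–44=1392, 45–59=1455, 60–74=2140
— Period 2 —
Births: 1180 × 0.29 = 342, 1392 × 0.18 = 251 ⇒ total 593
Group 2: 767 × 0.972 = 746
Group 3: 1180 × 0.981 = 1158
Group 4: 1392 × 0.962 = 1339
Group 5: 1455 × 0.946 = 1376
Net migration: Group 1 + 40 → 633; Group 2 − 152 → 594; Group 3 − 50 → 1108; Group 4 − 152 → 1187; Group 5 − 130 → 1246
Population now: 0–14=633, 15–29=594, 30–44=1108, 45–59=1187, 60–74=1246
— Period 3 —
Births: 594 × 0.29 = 172, 1108 × 0.18 = 199 ⇒ total 371
Group 2: 633 × 0.972 = 615
Group 3: 594 × 0.981 = 583
Group 4: 1108 × 0.962 = 1066
Group 5: 1187 × 0.946 = 1123
Net migration: Group 1 + 40 → 411; Group 2 − 152 → 463; Group 3 − 50 → 533; Group 4 − 152 → 914; Group 5 − 130 → 993
Population now: 0–14=411, 15–29=463, 30–44=533, 45–59=914, 60–74=993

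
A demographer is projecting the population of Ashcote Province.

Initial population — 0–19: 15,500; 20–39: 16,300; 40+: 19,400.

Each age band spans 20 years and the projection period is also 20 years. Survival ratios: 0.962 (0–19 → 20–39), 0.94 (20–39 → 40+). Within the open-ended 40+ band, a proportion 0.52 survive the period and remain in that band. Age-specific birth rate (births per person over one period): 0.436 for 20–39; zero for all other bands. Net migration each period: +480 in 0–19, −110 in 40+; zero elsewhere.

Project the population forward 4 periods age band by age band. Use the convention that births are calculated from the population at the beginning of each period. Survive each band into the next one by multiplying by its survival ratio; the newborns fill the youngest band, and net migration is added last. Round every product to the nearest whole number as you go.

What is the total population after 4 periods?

After projecting period 1:
Births: 16300 × 0.436 = 7107
20–39: 15500 × 0.962 = 14911
40+: 16300 × 0.94 + 19400 × 0.52 = 15322 + 10088 = 25410
Net migration: 0–19 + 480 → 7587; 40+ − 110 → 25300
→ [7587, 14911, 25300]
After projecting period 2:
Births: 14911 × 0.436 = 6501
20–39: 7587 × 0.962 = 7299
40+: 14911 × 0.94 + 25300 × 0.52 = 14016 + 13156 = 27172
Net migration: 0–19 + 480 → 6981; 40+ − 110 → 27062
→ [6981, 7299, 27062]
After projecting period 3:
Births: 7299 × 0.436 = 3182
20–39: 6981 × 0.962 = 6716
40+: 7299 × 0.94 + 27062 × 0.52 = 6861 + 14072 = 20933
Net migration: 0–19 + 480 → 3662; 40+ − 110 → 20823
→ [3662, 6716, 20823]
After projecting period 4:
Births: 6716 × 0.436 = 2928
20–39: 3662 × 0.962 = 3523
40+: 6716 × 0.94 + 20823 × 0.52 = 6313 + 10828 = 17141
Net migration: 0–19 + 480 → 3408; 40+ − 110 → 17031
→ [3408, 3523, 17031]
Total after period 4: 3408 + 3523 + 17031 = 23962

23962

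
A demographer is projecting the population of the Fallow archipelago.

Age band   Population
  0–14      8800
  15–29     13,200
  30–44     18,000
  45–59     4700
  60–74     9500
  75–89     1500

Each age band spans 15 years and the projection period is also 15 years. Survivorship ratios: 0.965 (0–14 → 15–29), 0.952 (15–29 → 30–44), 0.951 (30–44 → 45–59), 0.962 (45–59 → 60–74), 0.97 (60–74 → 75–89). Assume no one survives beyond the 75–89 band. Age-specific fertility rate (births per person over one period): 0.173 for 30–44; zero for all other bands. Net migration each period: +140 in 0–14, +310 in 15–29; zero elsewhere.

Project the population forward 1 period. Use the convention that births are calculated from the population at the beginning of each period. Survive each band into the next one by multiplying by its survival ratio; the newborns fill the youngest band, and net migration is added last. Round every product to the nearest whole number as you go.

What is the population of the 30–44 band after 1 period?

Call the bands 1 to 6, youngest first.
[period 1]
Births: 18000 × 0.173 = 3114
Band 2: 8800 × 0.965 = 8492
Band 3: 13200 × 0.952 = 12566
Band 4: 18000 × 0.951 = 17118
Band 5: 4700 × 0.962 = 4521
Band 6: 9500 × 0.97 = 9215
Net migration: Band 1 + 140 → 3254; Band 2 + 310 → 8802
Population now: 0–14=3254, 15–29=8802, 30–44=12566, 45–59=17118, 60–74=4521, 75–89=9215

12566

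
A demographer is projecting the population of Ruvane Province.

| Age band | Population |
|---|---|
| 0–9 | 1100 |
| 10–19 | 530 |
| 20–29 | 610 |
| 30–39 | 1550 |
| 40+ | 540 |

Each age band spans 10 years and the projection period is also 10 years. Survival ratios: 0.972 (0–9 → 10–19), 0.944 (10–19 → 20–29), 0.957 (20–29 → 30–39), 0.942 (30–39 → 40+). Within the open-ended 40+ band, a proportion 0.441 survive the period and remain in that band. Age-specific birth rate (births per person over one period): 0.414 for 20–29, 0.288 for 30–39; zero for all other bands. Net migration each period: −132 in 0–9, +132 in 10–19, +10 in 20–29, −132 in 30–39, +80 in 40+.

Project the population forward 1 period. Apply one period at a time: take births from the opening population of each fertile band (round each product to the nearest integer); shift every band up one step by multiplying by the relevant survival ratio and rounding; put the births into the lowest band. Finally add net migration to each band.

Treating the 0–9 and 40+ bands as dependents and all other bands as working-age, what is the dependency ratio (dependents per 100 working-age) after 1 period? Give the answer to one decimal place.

— Period 1 —
Births: 610 * 0.414 = 253 ; 1550 * 0.288 = 446 → total 699
10–19: 1100 * 0.972 = 1069
20–29: 530 * 0.944 = 500
30–39: 610 * 0.957 = 584
40+: 1550 * 0.942 + 540 * 0.441 = 1460 + 238 = 1698
Net migration: 0–9 − 132 → 567; 10–19 + 132 → 1201; 20–29 + 10 → 510; 30–39 − 132 → 452; 40+ + 80 → 1778
End of period: [567, 1201, 510, 452, 1778]
Dependents (band 0–9 + band 40+) = 567 + 1778 = 2345; working-age = 2163; ratio = 2345/2163 × 100 = 108.4

108.4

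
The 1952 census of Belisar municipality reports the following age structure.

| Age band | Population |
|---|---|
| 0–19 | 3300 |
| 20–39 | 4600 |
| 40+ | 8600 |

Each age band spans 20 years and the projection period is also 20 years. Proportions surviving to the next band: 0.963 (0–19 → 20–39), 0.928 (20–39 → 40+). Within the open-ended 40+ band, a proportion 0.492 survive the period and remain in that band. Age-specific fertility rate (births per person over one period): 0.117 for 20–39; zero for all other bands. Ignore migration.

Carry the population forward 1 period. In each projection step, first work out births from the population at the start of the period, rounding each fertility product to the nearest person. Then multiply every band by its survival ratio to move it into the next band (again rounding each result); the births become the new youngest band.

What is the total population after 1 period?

12216

(Bands numbered youngest = 1 to oldest = 3.)
[period 1]
Births: 4600 × 0.117 = 538
Band 2: 3300 × 0.963 = 3178
Band 3: 4600 × 0.928 + 8600 × 0.492 = 4269 + 4231 = 8500
Giving 538 / 3178 / 8500.
Total after period 1: 538 + 3178 + 8500 = 12216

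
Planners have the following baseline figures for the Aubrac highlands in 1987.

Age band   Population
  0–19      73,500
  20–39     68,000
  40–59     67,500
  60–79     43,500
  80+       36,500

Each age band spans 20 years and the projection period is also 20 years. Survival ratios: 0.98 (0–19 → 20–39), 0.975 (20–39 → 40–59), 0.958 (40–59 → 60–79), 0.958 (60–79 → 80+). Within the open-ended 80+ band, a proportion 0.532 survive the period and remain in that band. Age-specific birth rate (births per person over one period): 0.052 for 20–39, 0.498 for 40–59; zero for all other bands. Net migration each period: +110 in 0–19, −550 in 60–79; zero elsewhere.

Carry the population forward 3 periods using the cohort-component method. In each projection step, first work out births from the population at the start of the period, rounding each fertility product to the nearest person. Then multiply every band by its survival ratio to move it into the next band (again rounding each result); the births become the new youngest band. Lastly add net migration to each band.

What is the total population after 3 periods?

(Bands numbered youngest = 1 to oldest = 5.)
— Period 1 —
Births: 68000 × 0.052 = 3536  |  67500 × 0.498 = 33615 → 37151
Band 2: 73500 × 0.98 = 72030
Band 3: 68000 × 0.975 = 66300
Band 4: 67500 × 0.958 = 64665
Band 5: 43500 × 0.958 + 36500 × 0.532 = 41673 + 19418 = 61091
Net migration: Band 1 + 110 → 37261; Band 4 − 550 → 64115
Giving 37261 / 72030 / 66300 / 64115 / 61091.
— Period 2 —
Births: 72030 × 0.052 = 3746  |  66300 × 0.498 = 33017 → 36763
Band 2: 37261 × 0.98 = 36516
Band 3: 72030 × 0.975 = 70229
Band 4: 66300 × 0.958 = 63515
Band 5: 64115 × 0.958 + 61091 × 0.532 = 61422 + 32500 = 93922
Net migration: Band 1 + 110 → 36873; Band 4 − 550 → 62965
Giving 36873 / 36516 / 70229 / 62965 / 93922.
— Period 3 —
Births: 36516 × 0.052 = 1899  |  70229 × 0.498 = 34974 → 36873
Band 2: 36873 × 0.98 = 36136
Band 3: 36516 × 0.975 = 35603
Band 4: 70229 × 0.958 = 67279
Band 5: 62965 × 0.958 + 93922 × 0.532 = 60320 + 49967 = 110287
Net migration: Band 1 + 110 → 36983; Band 4 − 550 → 66729
Giving 36983 / 36136 / 35603 / 66729 / 110287.
Total after period 3: 36983 + 36136 + 35603 + 66729 + 110287 = 285738

285738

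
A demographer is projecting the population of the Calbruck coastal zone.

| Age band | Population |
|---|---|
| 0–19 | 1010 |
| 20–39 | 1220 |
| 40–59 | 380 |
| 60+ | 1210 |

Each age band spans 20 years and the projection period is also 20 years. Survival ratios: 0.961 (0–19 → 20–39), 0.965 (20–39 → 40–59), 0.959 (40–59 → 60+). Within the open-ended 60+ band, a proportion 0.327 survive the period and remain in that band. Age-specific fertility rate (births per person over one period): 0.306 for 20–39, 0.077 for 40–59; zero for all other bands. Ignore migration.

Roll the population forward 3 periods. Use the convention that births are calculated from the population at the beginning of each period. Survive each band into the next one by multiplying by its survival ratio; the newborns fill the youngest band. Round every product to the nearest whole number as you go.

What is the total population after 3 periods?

Numbering the groups 1..4 from youngest to oldest:
Period 1.
Births: 1220 × 0.306 = 373, 380 × 0.077 = 29 → total 402
Group 2: 1010 × 0.961 = 971
Group 3: 1220 × 0.965 = 1177
Group 4: 380 × 0.959 + 1210 × 0.327 = 364 + 396 = 760
Population now: 0–19=402, 20–39=971, 40–59=1177, 60+=760
Period 2.
Births: 971 × 0.306 = 297, 1177 × 0.077 = 91 → total 388
Group 2: 402 × 0.961 = 386
Group 3: 971 × 0.965 = 937
Group 4: 1177 × 0.959 + 760 × 0.327 = 1129 + 249 = 1378
Population now: 0–19=388, 20–39=386, 40–59=937, 60+=1378
Period 3.
Births: 386 × 0.306 = 118, 937 × 0.077 = 72 → total 190
Group 2: 388 × 0.961 = 373
Group 3: 386 × 0.965 = 372
Group 4: 937 × 0.959 + 1378 × 0.327 = 899 + 451 = 1350
Population now: 0–19=190, 20–39=373, 40–59=372, 60+=1350
Total after period 3: 190 + 373 + 372 + 1350 = 2285

2285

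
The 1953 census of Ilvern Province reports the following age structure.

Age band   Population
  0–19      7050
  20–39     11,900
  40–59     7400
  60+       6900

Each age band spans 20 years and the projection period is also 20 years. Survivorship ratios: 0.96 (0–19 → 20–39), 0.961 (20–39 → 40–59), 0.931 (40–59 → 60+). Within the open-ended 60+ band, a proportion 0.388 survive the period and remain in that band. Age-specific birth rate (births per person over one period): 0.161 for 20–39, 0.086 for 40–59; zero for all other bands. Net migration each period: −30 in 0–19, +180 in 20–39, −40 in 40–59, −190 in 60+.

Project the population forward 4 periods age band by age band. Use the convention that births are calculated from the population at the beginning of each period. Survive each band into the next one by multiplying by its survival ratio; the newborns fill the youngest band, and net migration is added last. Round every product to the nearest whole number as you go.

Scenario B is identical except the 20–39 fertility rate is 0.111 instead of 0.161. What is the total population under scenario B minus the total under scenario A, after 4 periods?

After projecting period 1:
Births: 11900 * 0.161 = 1916  |  7400 * 0.086 = 636 — total 2552
20–39: 7050 * 0.96 = 6768
40–59: 11900 * 0.961 = 11436
60+: 7400 * 0.931 + 6900 * 0.388 = 6889 + 2677 = 9566
Net migration: 0–19 − 30 → 2522; 20–39 + 180 → 6948; 40–59 − 40 → 11396; 60+ − 190 → 9376
Giving 2522 / 6948 / 11396 / 9376.
After projecting period 2:
Births: 6948 * 0.161 = 1119  |  11396 * 0.086 = 980 — total 2099
20–39: 2522 * 0.96 = 2421
40–59: 6948 * 0.961 = 6677
60+: 11396 * 0.931 + 9376 * 0.388 = 10610 + 3638 = 14248
Net migration: 0–19 − 30 → 2069; 20–39 + 180 → 2601; 40–59 − 40 → 6637; 60+ − 190 → 14058
Giving 2069 / 2601 / 6637 / 14058.
After projecting period 3:
Births: 2601 * 0.161 = 419  |  6637 * 0.086 = 571 — total 990
20–39: 2069 * 0.96 = 1986
40–59: 2601 * 0.961 = 2500
60+: 6637 * 0.931 + 14058 * 0.388 = 6179 + 5455 = 11634
Net migration: 0–19 − 30 → 960; 20–39 + 180 → 2166; 40–59 − 40 → 2460; 60+ − 190 → 11444
Giving 960 / 2166 / 2460 / 11444.
After projecting period 4:
Births: 2166 * 0.161 = 349  |  2460 * 0.086 = 212 — total 561
20–39: 960 * 0.96 = 922
40–59: 2166 * 0.961 = 2082
60+: 2460 * 0.931 + 11444 * 0.388 = 2290 + 4440 = 6730
Net migration: 0–19 − 30 → 531; 20–39 + 180 → 1102; 40–59 − 40 → 2042; 60+ − 190 → 6540
Giving 531 / 1102 / 2042 / 6540.
Scenario A total after 4 periods: 10215
Scenario B projection —
After projecting period 1:
Births: 11900 * 0.111 = 1321  |  7400 * 0.086 = 636 — total 1957
20–39: 7050 * 0.96 = 6768
40–59: 11900 * 0.961 = 11436
60+: 7400 * 0.931 + 6900 * 0.388 = 6889 + 2677 = 9566
Net migration: 0–19 − 30 → 1927; 20–39 + 180 → 6948; 40–59 − 40 → 11396; 60+ − 190 → 9376
Giving 1927 / 6948 / 11396 / 9376.
After projecting period 2:
Births: 6948 * 0.111 = 771  |  11396 * 0.086 = 980 — total 1751
20–39: 1927 * 0.96 = 1850
40–59: 6948 * 0.961 = 6677
60+: 11396 * 0.931 + 9376 * 0.388 = 10610 + 3638 = 14248
Net migration: 0–19 − 30 → 1721; 20–39 + 180 → 2030; 40–59 − 40 → 6637; 60+ − 190 → 14058
Giving 1721 / 2030 / 6637 / 14058.
After projecting period 3:
Births: 2030 * 0.111 = 225  |  6637 * 0.086 = 571 — total 796
20–39: 1721 * 0.96 = 1652
40–59: 2030 * 0.961 = 1951
60+: 6637 * 0.931 + 14058 * 0.388 = 6179 + 5455 = 11634
Net migration: 0–19 − 30 → 766; 20–39 + 180 → 1832; 40–59 − 40 → 1911; 60+ − 190 → 11444
Giving 766 / 1832 / 1911 / 11444.
After projecting period 4:
Births: 1832 * 0.111 = 203  |  1911 * 0.086 = 164 — total 367
20–39: 766 * 0.96 = 735
40–59: 1832 * 0.961 = 1761
60+: 1911 * 0.931 + 11444 * 0.388 = 1779 + 4440 = 6219
Net migration: 0–19 − 30 → 337; 20–39 + 180 → 915; 40–59 − 40 → 1721; 60+ − 190 → 6029
Giving 337 / 915 / 1721 / 6029.
Scenario B total after 4 periods: 9002
Difference B − A = 9002 − 10215 = -1213

-1213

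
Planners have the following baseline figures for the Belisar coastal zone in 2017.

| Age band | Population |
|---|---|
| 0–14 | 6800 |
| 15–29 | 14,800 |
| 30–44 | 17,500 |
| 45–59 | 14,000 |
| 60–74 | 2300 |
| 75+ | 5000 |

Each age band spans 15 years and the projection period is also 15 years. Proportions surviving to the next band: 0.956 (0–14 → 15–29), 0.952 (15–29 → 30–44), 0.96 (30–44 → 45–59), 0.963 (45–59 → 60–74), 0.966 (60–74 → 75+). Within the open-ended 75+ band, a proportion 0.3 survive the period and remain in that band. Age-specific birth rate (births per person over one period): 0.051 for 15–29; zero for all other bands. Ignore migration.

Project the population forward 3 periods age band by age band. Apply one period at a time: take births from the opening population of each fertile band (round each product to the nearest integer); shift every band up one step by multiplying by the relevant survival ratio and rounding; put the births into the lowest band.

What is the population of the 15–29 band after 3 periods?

317

Let group 1 be 0–14 through group 6 = 75+.
After projecting period 1:
Births: 14800 * 0.051 = 755
Group 2: 6800 * 0.956 = 6501
Group 3: 14800 * 0.952 = 14090
Group 4: 17500 * 0.96 = 16800
Group 5: 14000 * 0.963 = 13482
Group 6: 2300 * 0.966 + 5000 * 0.3 = 2222 + 1500 = 3722
Population now: 0–14=755, 15–29=6501, 30–44=14090, 45–59=16800, 60–74=13482, 75+=3722
After projecting period 2:
Births: 6501 * 0.051 = 332
Group 2: 755 * 0.956 = 722
Group 3: 6501 * 0.952 = 6189
Group 4: 14090 * 0.96 = 13526
Group 5: 16800 * 0.963 = 16178
Group 6: 13482 * 0.966 + 3722 * 0.3 = 13024 + 1117 = 14141
Population now: 0–14=332, 15–29=722, 30–44=6189, 45–59=13526, 60–74=16178, 75+=14141
After projecting period 3:
Births: 722 * 0.051 = 37
Group 2: 332 * 0.956 = 317
Group 3: 722 * 0.952 = 687
Group 4: 6189 * 0.96 = 5941
Group 5: 13526 * 0.963 = 13026
Group 6: 16178 * 0.966 + 14141 * 0.3 = 15628 + 4242 = 19870
Population now: 0–14=37, 15–29=317, 30–44=687, 45–59=5941, 60–74=13026, 75+=19870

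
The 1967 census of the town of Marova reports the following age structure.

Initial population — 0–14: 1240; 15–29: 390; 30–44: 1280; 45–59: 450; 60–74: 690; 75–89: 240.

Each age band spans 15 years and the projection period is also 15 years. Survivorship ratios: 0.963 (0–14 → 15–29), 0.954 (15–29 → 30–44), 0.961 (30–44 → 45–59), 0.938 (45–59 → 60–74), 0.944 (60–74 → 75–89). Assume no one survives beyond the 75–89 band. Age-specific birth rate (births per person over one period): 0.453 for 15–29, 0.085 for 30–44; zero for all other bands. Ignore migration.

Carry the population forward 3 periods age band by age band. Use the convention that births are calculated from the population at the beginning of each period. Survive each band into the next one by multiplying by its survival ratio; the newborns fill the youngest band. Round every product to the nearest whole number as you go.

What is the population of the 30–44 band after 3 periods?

262

Let band 1 be 0–14 through band 6 = 75–89.
Period 1.
Births: 390 × 0.453 = 177, 1280 × 0.085 = 109 → total 286
Band 2: 1240 × 0.963 = 1194
Band 3: 390 × 0.954 = 372
Band 4: 1280 × 0.961 = 1230
Band 5: 450 × 0.938 = 422
Band 6: 690 × 0.944 = 651
→ [286, 1194, 372, 1230, 422, 651]
Period 2.
Births: 1194 × 0.453 = 541, 372 × 0.085 = 32 → total 573
Band 2: 286 × 0.963 = 275
Band 3: 1194 × 0.954 = 1139
Band 4: 372 × 0.961 = 357
Band 5: 1230 × 0.938 = 1154
Band 6: 422 × 0.944 = 398
→ [573, 275, 1139, 357, 1154, 398]
Period 3.
Births: 275 × 0.453 = 125, 1139 × 0.085 = 97 → total 222
Band 2: 573 × 0.963 = 552
Band 3: 275 × 0.954 = 262
Band 4: 1139 × 0.961 = 1095
Band 5: 357 × 0.938 = 335
Band 6: 1154 × 0.944 = 1089
→ [222, 552, 262, 1095, 335, 1089]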